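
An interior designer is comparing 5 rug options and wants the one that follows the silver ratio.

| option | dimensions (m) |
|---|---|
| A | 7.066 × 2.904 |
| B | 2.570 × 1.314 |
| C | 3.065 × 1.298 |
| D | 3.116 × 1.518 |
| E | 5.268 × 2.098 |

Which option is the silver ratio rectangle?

Ratios (long/short): A ≈ 2.433; B ≈ 1.956; C ≈ 2.361; D ≈ 2.053; E ≈ 2.511.
silver ratio ≈ 2.414; option A is nearest (Δ 0.019).

A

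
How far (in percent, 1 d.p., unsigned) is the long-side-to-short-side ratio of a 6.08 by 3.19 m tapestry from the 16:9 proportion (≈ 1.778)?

Ratio = 6.08 / 3.19 ≈ 1.9060.
Ideal 16:9 ≈ 1.7778. |1.9060 − 1.7778| / 1.7778 ≈ 7.21% → 7.2%.

7.2%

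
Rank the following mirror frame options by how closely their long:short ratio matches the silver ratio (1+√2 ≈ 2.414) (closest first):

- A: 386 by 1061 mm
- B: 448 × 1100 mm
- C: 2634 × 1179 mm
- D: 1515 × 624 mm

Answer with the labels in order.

D, B, C, A

Ratios: A = 1061 / 386 ≈ 2.749; B = 1100 / 448 ≈ 2.455; C = 2634 / 1179 ≈ 2.234; D = 1515 / 624 ≈ 2.428.
|Δ from 2.414|: A 0.335; B 0.041; C 0.180; D 0.014.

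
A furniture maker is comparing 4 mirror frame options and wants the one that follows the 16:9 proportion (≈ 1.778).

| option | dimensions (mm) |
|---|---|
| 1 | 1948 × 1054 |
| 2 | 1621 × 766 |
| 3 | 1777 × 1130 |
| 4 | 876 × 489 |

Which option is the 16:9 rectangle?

4

Target 16:9 ≈ 1.778.
1: 1.848 (Δ0.070)  2: 2.116 (Δ0.338)  3: 1.573 (Δ0.205)  4: 1.791 (Δ0.013)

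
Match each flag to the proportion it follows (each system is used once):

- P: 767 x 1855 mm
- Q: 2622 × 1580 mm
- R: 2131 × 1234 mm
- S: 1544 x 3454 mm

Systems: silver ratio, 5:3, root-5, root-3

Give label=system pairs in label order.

P = 1855/767 ≈ 2.419 → silver ratio (2.414)
Q = 2622/1580 ≈ 1.659 → 5:3 (1.667)
R = 2131/1234 ≈ 1.727 → root-3 (1.732)
S = 3454/1544 ≈ 2.237 → root-5 (2.236)

P=silver ratio, Q=5:3, R=root-3, S=root-5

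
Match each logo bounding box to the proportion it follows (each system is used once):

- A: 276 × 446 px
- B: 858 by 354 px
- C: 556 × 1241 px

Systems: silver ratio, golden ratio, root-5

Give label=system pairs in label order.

A=golden ratio, B=silver ratio, C=root-5

A = 446/276 ≈ 1.616 → golden ratio (1.618)
B = 858/354 ≈ 2.424 → silver ratio (2.414)
C = 1241/556 ≈ 2.232 → root-5 (2.236)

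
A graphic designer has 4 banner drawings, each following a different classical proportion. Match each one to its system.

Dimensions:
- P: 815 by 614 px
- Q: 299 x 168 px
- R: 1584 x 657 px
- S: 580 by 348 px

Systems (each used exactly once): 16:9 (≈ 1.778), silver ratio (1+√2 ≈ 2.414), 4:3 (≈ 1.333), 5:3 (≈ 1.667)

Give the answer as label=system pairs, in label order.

P=4:3, Q=16:9, R=silver ratio, S=5:3

P = 815/614 ≈ 1.327 → 4:3 (1.333)
Q = 299/168 ≈ 1.780 → 16:9 (1.778)
R = 1584/657 ≈ 2.411 → silver ratio (2.414)
S = 580/348 ≈ 1.667 → 5:3 (1.667)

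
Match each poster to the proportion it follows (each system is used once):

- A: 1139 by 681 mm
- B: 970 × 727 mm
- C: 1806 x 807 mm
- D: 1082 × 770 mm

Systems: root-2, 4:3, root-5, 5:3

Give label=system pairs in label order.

A = 1139/681 ≈ 1.673 → 5:3 (1.667)
B = 970/727 ≈ 1.334 → 4:3 (1.333)
C = 1806/807 ≈ 2.238 → root-5 (2.236)
D = 1082/770 ≈ 1.405 → root-2 (1.414)

A=5:3, B=4:3, C=root-5, D=root-2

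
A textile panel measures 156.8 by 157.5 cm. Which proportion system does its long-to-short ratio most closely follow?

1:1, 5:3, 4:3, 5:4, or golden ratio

1:1

Ratio = 157.5 / 156.8 ≈ 1.004.
Distances: 1:1 1.000 (Δ 0.004); 5:3 1.667 (Δ 0.663); 4:3 1.333 (Δ 0.329); 5:4 1.250 (Δ 0.246); golden ratio 1.618 (Δ 0.614).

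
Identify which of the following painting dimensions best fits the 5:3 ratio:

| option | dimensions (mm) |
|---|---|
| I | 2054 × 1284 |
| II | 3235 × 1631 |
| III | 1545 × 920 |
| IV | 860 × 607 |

III

Ratios (long/short): I ≈ 1.600; II ≈ 1.983; III ≈ 1.679; IV ≈ 1.417.
5:3 ≈ 1.667; option III is nearest (Δ 0.012).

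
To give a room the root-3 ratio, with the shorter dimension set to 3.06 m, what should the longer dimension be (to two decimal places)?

root-3 ≈ 1.73205.
Longer side = 3.06 × 1.73205 ≈ 5.3001 → 5.30 m.

5.30 m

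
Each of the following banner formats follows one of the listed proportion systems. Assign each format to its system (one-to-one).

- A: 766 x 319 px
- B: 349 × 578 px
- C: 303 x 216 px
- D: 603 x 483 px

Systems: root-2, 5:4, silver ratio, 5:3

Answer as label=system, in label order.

A=silver ratio, B=5:3, C=root-2, D=5:4

Ratios: A ≈ 2.401; B ≈ 1.656; C ≈ 1.403; D ≈ 1.248.
Targets: root-2 ≈ 1.414; 5:4 ≈ 1.250; silver ratio ≈ 2.414; 5:3 ≈ 1.667.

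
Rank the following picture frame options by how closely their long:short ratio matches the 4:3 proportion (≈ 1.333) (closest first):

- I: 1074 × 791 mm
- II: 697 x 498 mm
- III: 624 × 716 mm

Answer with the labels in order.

Ratios: I = 1074 / 791 ≈ 1.358; II = 697 / 498 ≈ 1.400; III = 716 / 624 ≈ 1.147.
|Δ from 1.333|: I 0.025; II 0.067; III 0.186.

I, II, III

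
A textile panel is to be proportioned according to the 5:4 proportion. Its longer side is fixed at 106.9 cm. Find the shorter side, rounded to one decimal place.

5:4 = 1.25000.
Shorter side = 106.9 ÷ 1.25000 ≈ 85.520 → 85.5 cm.

85.5 cm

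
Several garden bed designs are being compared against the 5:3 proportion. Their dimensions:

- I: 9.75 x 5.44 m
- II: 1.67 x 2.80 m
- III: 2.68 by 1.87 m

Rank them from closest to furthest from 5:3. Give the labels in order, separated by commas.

II, I, III

I: 9.75/5.44 ≈ 1.792 → |1.792 − 1.667| = 0.125
II: 2.80/1.67 ≈ 1.677 → |1.677 − 1.667| = 0.010
III: 2.68/1.87 ≈ 1.433 → |1.433 − 1.667| = 0.234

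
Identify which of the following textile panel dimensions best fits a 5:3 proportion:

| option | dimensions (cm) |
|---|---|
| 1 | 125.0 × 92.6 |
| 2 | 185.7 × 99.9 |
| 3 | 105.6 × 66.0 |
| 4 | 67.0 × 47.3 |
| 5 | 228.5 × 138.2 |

Ratios (long/short): 1 ≈ 1.350; 2 ≈ 1.859; 3 ≈ 1.600; 4 ≈ 1.416; 5 ≈ 1.653.
5:3 ≈ 1.667; option 5 is nearest (Δ 0.014).

5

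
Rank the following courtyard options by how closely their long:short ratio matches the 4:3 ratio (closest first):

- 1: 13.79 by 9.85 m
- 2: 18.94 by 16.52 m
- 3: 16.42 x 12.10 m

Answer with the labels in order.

3, 1, 2

Ratios: 1 = 13.79 / 9.85 ≈ 1.400; 2 = 18.94 / 16.52 ≈ 1.146; 3 = 16.42 / 12.10 ≈ 1.357.
|Δ from 1.333|: 1 0.067; 2 0.187; 3 0.024.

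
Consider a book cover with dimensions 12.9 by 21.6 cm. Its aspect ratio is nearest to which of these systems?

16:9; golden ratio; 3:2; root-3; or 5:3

Ratio = 21.6 / 12.9 ≈ 1.674.
Distances: 16:9 1.778 (Δ 0.104); golden ratio 1.618 (Δ 0.056); 3:2 1.500 (Δ 0.174); root-3 1.732 (Δ 0.058); 5:3 1.667 (Δ 0.007).

5:3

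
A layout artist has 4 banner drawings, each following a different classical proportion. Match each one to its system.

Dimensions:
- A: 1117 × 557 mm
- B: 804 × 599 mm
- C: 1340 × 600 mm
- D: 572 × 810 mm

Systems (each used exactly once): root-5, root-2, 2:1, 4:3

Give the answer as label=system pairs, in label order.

A=2:1, B=4:3, C=root-5, D=root-2

Ratios: A ≈ 2.005; B ≈ 1.342; C ≈ 2.233; D ≈ 1.416.
Targets: root-5 ≈ 2.236; root-2 ≈ 1.414; 2:1 ≈ 2.000; 4:3 ≈ 1.333.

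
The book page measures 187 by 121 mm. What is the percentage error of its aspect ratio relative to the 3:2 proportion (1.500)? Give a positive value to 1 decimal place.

3.0%

Ratio = 187 / 121 ≈ 1.5455.
Ideal 3:2 = 1.5000. |1.5455 − 1.5000| / 1.5000 ≈ 3.03% → 3.0%.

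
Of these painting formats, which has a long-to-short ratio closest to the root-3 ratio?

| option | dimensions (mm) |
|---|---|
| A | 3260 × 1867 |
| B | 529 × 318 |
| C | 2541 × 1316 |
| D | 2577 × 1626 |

A

Ratios (long/short): A ≈ 1.746; B ≈ 1.664; C ≈ 1.931; D ≈ 1.585.
root-3 ≈ 1.732; option A is nearest (Δ 0.014).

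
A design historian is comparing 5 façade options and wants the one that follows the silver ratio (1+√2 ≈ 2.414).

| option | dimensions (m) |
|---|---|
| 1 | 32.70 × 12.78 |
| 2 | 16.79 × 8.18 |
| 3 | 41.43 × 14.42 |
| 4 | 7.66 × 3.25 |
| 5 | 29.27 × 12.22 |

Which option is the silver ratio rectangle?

5

Ratios (long/short): 1 ≈ 2.559; 2 ≈ 2.053; 3 ≈ 2.873; 4 ≈ 2.357; 5 ≈ 2.395.
silver ratio ≈ 2.414; option 5 is nearest (Δ 0.019).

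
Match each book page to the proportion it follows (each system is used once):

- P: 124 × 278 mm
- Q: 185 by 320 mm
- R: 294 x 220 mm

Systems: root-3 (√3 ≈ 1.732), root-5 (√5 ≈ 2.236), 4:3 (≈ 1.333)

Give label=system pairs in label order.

P = 278/124 ≈ 2.242 → root-5 (2.236)
Q = 320/185 ≈ 1.730 → root-3 (1.732)
R = 294/220 ≈ 1.336 → 4:3 (1.333)

P=root-5, Q=root-3, R=4:3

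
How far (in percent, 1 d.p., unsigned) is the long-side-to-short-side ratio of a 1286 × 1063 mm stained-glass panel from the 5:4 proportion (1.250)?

3.2%

Ratio = 1286 / 1063 ≈ 1.2098.
Ideal 5:4 = 1.2500. |1.2098 − 1.2500| / 1.2500 ≈ 3.22% → 3.2%.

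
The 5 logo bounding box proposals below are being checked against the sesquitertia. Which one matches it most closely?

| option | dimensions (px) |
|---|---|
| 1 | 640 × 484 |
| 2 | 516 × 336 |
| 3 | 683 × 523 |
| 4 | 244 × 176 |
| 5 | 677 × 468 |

1

Target 4:3 ≈ 1.333.
1: 1.322 (Δ0.011)  2: 1.536 (Δ0.203)  3: 1.306 (Δ0.027)  4: 1.386 (Δ0.053)  5: 1.447 (Δ0.114)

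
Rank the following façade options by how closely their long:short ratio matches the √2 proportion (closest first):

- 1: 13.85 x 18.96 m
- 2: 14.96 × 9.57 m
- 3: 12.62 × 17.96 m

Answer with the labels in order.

Ratios: 1 = 18.96 / 13.85 ≈ 1.369; 2 = 14.96 / 9.57 ≈ 1.563; 3 = 17.96 / 12.62 ≈ 1.423.
|Δ from 1.414|: 1 0.045; 2 0.149; 3 0.009.

3, 1, 2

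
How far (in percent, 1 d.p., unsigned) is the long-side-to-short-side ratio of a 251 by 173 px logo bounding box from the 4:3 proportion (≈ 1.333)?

8.8%

Ratio = 251 / 173 ≈ 1.4509.
Ideal 4:3 ≈ 1.3333. |1.4509 − 1.3333| / 1.3333 ≈ 8.82% → 8.8%.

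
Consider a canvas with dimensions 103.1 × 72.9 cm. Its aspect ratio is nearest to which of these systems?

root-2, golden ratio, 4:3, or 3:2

root-2

Ratio = 103.1 / 72.9 ≈ 1.414.
Distances: root-2 1.414 (Δ 0.000); golden ratio 1.618 (Δ 0.204); 4:3 1.333 (Δ 0.081); 3:2 1.500 (Δ 0.086).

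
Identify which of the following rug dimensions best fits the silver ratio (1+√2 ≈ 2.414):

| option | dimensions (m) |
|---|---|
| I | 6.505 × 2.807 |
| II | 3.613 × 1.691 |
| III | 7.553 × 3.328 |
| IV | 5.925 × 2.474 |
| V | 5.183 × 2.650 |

IV

Ratios (long/short): I ≈ 2.317; II ≈ 2.137; III ≈ 2.270; IV ≈ 2.395; V ≈ 1.956.
silver ratio ≈ 2.414; option IV is nearest (Δ 0.019).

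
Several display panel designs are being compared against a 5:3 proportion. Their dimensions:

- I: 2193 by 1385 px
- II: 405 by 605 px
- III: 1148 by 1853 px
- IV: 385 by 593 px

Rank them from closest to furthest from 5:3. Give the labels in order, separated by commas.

III, I, IV, II

I: 2193/1385 ≈ 1.583 → |1.583 − 1.667| = 0.084
II: 605/405 ≈ 1.494 → |1.494 − 1.667| = 0.173
III: 1853/1148 ≈ 1.614 → |1.614 − 1.667| = 0.053
IV: 593/385 ≈ 1.540 → |1.540 − 1.667| = 0.127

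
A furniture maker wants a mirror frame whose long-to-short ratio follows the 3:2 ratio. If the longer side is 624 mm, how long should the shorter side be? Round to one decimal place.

416.0 mm

3:2 = 1.50000.
Shorter side = 624 ÷ 1.50000 ≈ 416.000 → 416.0 mm.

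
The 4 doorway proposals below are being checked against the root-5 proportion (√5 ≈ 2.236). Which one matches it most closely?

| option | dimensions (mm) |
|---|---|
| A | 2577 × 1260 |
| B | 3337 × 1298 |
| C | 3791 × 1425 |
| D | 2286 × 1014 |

D

Target root-5 ≈ 2.236.
A: 2.045 (Δ0.191)  B: 2.571 (Δ0.335)  C: 2.660 (Δ0.424)  D: 2.254 (Δ0.018)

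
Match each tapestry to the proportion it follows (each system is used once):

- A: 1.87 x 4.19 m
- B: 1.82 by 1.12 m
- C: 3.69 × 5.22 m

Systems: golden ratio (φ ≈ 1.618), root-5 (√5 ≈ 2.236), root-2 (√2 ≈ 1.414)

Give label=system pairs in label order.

Ratios: A ≈ 2.241; B ≈ 1.625; C ≈ 1.415.
Targets: golden ratio ≈ 1.618; root-5 ≈ 2.236; root-2 ≈ 1.414.

A=root-5, B=golden ratio, C=root-2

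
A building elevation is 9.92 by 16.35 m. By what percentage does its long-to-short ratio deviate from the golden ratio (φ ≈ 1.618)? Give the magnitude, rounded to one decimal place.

Ratio = 16.35 / 9.92 ≈ 1.6482.
Ideal golden ratio ≈ 1.6180. |1.6482 − 1.6180| / 1.6180 ≈ 1.87% → 1.9%.

1.9%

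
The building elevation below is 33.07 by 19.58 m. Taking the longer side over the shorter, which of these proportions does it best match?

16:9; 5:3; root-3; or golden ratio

33.07/19.58 ≈ 1.689. Nearest candidates are 5:3 (1.667, off by 0.022) and root-3 (1.732, off by 0.043).

5:3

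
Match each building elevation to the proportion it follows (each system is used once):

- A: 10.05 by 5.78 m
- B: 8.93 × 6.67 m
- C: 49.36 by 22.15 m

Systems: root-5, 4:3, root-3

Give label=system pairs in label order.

A = 10.05/5.78 ≈ 1.739 → root-3 (1.732)
B = 8.93/6.67 ≈ 1.339 → 4:3 (1.333)
C = 49.36/22.15 ≈ 2.228 → root-5 (2.236)

A=root-3, B=4:3, C=root-5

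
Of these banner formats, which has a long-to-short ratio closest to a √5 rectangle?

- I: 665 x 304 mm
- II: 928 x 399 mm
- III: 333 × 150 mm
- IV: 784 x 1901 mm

III

Ratios (long/short): I ≈ 2.188; II ≈ 2.326; III ≈ 2.220; IV ≈ 2.425.
root-5 ≈ 2.236; option III is nearest (Δ 0.016).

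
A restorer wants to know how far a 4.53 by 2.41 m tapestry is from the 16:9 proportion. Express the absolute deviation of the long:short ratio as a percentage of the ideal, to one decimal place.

Ratio = 4.53 / 2.41 ≈ 1.8797.
Ideal 16:9 ≈ 1.7778. |1.8797 − 1.7778| / 1.7778 ≈ 5.73% → 5.7%.

5.7%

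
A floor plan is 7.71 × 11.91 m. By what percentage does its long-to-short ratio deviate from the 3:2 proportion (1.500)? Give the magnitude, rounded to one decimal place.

Ratio = 11.91 / 7.71 ≈ 1.5447.
Ideal 3:2 = 1.5000. |1.5447 − 1.5000| / 1.5000 ≈ 2.98% → 3.0%.

3.0%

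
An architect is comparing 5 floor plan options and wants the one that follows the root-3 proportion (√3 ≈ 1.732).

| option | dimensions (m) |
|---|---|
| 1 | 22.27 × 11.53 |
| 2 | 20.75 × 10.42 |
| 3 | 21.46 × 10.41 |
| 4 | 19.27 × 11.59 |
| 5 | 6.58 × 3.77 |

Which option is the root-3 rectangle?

Target root-3 ≈ 1.732.
1: 1.931 (Δ0.199)  2: 1.991 (Δ0.259)  3: 2.061 (Δ0.329)  4: 1.663 (Δ0.069)  5: 1.745 (Δ0.013)

5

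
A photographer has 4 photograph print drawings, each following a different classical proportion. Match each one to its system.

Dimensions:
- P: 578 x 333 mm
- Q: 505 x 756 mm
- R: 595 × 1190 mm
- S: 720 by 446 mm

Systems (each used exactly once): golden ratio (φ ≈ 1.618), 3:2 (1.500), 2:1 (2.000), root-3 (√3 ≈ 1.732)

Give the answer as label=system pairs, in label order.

P=root-3, Q=3:2, R=2:1, S=golden ratio

P = 578/333 ≈ 1.736 → root-3 (1.732)
Q = 756/505 ≈ 1.497 → 3:2 (1.500)
R = 1190/595 ≈ 2.000 → 2:1 (2.000)
S = 720/446 ≈ 1.614 → golden ratio (1.618)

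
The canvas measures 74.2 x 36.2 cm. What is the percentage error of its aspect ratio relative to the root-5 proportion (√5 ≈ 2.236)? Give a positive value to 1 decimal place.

Ratio = 74.2 / 36.2 ≈ 2.0497.
Ideal root-5 ≈ 2.2361. |2.0497 − 2.2361| / 2.2361 ≈ 8.34% → 8.3%.

8.3%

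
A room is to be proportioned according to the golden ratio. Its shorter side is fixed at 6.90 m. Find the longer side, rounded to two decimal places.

11.16 m

golden ratio ≈ 1.61803.
Longer side = 6.90 × 1.61803 ≈ 11.1644 → 11.16 m.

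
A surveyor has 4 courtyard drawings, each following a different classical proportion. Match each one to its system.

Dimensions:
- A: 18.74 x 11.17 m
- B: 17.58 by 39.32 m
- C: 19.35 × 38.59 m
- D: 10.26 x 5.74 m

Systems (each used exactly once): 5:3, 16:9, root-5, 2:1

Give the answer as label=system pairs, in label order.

A = 18.74/11.17 ≈ 1.678 → 5:3 (1.667)
B = 39.32/17.58 ≈ 2.237 → root-5 (2.236)
C = 38.59/19.35 ≈ 1.994 → 2:1 (2.000)
D = 10.26/5.74 ≈ 1.787 → 16:9 (1.778)

A=5:3, B=root-5, C=2:1, D=16:9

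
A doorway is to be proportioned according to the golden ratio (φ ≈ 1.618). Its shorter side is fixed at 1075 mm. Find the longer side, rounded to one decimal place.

1739.4 mm

golden ratio ≈ 1.61803.
Longer side = 1075 × 1.61803 ≈ 1739.382 → 1739.4 mm.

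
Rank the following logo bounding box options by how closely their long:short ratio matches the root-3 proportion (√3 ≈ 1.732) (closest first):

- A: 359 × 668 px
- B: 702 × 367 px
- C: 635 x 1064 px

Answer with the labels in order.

Ratios: A = 668 / 359 ≈ 1.861; B = 702 / 367 ≈ 1.913; C = 1064 / 635 ≈ 1.676.
|Δ from 1.732|: A 0.129; B 0.181; C 0.056.

C, A, B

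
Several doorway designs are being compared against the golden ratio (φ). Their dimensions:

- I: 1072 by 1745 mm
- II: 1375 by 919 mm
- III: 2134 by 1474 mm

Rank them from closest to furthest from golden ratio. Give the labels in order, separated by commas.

I: 1745/1072 ≈ 1.628 → |1.628 − 1.618| = 0.010
II: 1375/919 ≈ 1.496 → |1.496 − 1.618| = 0.122
III: 2134/1474 ≈ 1.448 → |1.448 − 1.618| = 0.170

I, II, III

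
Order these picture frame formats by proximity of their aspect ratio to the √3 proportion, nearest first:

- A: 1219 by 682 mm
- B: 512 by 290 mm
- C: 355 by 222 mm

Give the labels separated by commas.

B, A, C

A: 1219/682 ≈ 1.787 → |1.787 − 1.732| = 0.055
B: 512/290 ≈ 1.766 → |1.766 − 1.732| = 0.034
C: 355/222 ≈ 1.599 → |1.599 − 1.732| = 0.133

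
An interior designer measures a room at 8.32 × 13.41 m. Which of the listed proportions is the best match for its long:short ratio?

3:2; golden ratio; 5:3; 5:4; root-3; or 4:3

13.41/8.32 ≈ 1.612. Nearest candidates are golden ratio (1.618, off by 0.006) and 5:3 (1.667, off by 0.055).

golden ratio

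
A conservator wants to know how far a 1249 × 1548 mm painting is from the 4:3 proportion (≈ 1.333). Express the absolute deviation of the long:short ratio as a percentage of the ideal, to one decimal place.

Ratio = 1548 / 1249 ≈ 1.2394.
Ideal 4:3 ≈ 1.3333. |1.2394 − 1.3333| / 1.3333 ≈ 7.04% → 7.0%.

7.0%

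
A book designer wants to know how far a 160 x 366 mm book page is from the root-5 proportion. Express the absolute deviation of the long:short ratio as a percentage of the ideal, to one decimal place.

2.3%

Ratio = 366 / 160 ≈ 2.2875.
Ideal root-5 ≈ 2.2361. |2.2875 − 2.2361| / 2.2361 ≈ 2.30% → 2.3%.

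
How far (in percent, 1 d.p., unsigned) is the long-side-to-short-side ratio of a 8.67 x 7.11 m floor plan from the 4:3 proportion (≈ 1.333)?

Ratio = 8.67 / 7.11 ≈ 1.2194.
Ideal 4:3 ≈ 1.3333. |1.2194 − 1.3333| / 1.3333 ≈ 8.54% → 8.5%.

8.5%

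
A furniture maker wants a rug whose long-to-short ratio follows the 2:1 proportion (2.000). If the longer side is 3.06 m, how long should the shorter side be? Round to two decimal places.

2:1 = 2.00000.
Shorter side = 3.06 ÷ 2.00000 ≈ 1.5300 → 1.53 m.

1.53 m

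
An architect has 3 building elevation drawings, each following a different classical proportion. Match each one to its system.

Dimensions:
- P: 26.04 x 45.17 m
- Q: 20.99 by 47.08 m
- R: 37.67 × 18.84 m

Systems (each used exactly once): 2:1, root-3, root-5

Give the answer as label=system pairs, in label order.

P = 45.17/26.04 ≈ 1.735 → root-3 (1.732)
Q = 47.08/20.99 ≈ 2.243 → root-5 (2.236)
R = 37.67/18.84 ≈ 1.999 → 2:1 (2.000)

P=root-3, Q=root-5, R=2:1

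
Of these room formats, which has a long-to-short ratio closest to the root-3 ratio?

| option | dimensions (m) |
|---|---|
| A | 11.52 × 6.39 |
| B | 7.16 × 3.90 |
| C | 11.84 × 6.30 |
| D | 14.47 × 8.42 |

Target root-3 ≈ 1.732.
A: 1.803 (Δ0.071)  B: 1.836 (Δ0.104)  C: 1.879 (Δ0.147)  D: 1.719 (Δ0.013)

D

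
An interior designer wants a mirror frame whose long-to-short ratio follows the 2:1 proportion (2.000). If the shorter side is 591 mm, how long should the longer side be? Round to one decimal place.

1182.0 mm

2:1 = 2.00000.
Longer side = 591 × 2.00000 ≈ 1182.000 → 1182.0 mm.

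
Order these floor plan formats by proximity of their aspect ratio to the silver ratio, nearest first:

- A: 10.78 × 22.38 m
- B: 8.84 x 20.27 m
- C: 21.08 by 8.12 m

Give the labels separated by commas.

Ratios: A = 22.38 / 10.78 ≈ 2.076; B = 20.27 / 8.84 ≈ 2.293; C = 21.08 / 8.12 ≈ 2.596.
|Δ from 2.414|: A 0.338; B 0.121; C 0.182.

B, C, A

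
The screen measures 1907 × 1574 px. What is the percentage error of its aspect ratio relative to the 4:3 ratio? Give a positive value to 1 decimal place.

9.1%

Ratio = 1907 / 1574 ≈ 1.2116.
Ideal 4:3 ≈ 1.3333. |1.2116 − 1.3333| / 1.3333 ≈ 9.13% → 9.1%.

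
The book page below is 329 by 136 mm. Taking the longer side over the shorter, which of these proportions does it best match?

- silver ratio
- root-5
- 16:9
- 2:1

silver ratio

Ratio = 329 / 136 ≈ 2.419.
Distances: silver ratio 2.414 (Δ 0.005); root-5 2.236 (Δ 0.183); 16:9 1.778 (Δ 0.641); 2:1 2.000 (Δ 0.419).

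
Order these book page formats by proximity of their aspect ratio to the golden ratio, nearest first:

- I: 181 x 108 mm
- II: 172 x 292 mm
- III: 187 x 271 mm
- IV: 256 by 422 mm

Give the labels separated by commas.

IV, I, II, III

Ratios: I = 181 / 108 ≈ 1.676; II = 292 / 172 ≈ 1.698; III = 271 / 187 ≈ 1.449; IV = 422 / 256 ≈ 1.648.
|Δ from 1.618|: I 0.058; II 0.080; III 0.169; IV 0.030.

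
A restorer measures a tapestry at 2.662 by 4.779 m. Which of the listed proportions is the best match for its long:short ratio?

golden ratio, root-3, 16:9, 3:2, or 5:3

16:9

Ratio = 4.779 / 2.662 ≈ 1.795.
Distances: golden ratio 1.618 (Δ 0.177); root-3 1.732 (Δ 0.063); 16:9 1.778 (Δ 0.017); 3:2 1.500 (Δ 0.295); 5:3 1.667 (Δ 0.128).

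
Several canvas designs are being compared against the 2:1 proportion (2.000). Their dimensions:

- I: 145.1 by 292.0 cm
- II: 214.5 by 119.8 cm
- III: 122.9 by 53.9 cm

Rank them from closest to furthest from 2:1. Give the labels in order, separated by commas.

I, II, III

Ratios: I = 292.0 / 145.1 ≈ 2.012; II = 214.5 / 119.8 ≈ 1.790; III = 122.9 / 53.9 ≈ 2.280.
|Δ from 2.000|: I 0.012; II 0.210; III 0.280.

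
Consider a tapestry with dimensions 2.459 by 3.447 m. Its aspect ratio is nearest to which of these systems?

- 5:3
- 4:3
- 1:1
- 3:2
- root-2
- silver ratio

Ratio = 3.447 / 2.459 ≈ 1.402.
Distances: 5:3 1.667 (Δ 0.265); 4:3 1.333 (Δ 0.069); 1:1 1.000 (Δ 0.402); 3:2 1.500 (Δ 0.098); root-2 1.414 (Δ 0.012); silver ratio 2.414 (Δ 1.012).

root-2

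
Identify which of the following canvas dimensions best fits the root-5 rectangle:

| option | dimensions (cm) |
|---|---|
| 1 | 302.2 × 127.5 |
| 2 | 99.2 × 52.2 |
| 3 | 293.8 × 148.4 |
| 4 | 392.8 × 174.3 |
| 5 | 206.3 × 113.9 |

Target root-5 ≈ 2.236.
1: 2.370 (Δ0.134)  2: 1.900 (Δ0.336)  3: 1.980 (Δ0.256)  4: 2.254 (Δ0.018)  5: 1.811 (Δ0.425)

4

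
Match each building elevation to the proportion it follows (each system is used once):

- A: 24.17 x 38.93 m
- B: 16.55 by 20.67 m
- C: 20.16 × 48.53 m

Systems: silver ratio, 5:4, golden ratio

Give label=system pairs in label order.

A=golden ratio, B=5:4, C=silver ratio

Ratios: A ≈ 1.611; B ≈ 1.249; C ≈ 2.407.
Targets: silver ratio ≈ 2.414; 5:4 ≈ 1.250; golden ratio ≈ 1.618.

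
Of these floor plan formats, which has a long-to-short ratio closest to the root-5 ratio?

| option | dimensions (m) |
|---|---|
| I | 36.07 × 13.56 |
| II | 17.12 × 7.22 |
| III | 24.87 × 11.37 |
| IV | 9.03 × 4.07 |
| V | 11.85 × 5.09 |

IV

Target root-5 ≈ 2.236.
I: 2.660 (Δ0.424)  II: 2.371 (Δ0.135)  III: 2.187 (Δ0.049)  IV: 2.219 (Δ0.017)  V: 2.328 (Δ0.092)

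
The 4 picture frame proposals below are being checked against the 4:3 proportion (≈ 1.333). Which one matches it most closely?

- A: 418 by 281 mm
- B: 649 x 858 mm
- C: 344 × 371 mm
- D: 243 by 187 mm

Target 4:3 ≈ 1.333.
A: 1.488 (Δ0.155)  B: 1.322 (Δ0.011)  C: 1.078 (Δ0.255)  D: 1.299 (Δ0.034)

B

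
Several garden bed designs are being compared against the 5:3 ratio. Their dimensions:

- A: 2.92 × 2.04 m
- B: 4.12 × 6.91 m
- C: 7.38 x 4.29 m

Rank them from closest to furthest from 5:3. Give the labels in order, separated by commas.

B, C, A

A: 2.92/2.04 ≈ 1.431 → |1.431 − 1.667| = 0.236
B: 6.91/4.12 ≈ 1.677 → |1.677 − 1.667| = 0.010
C: 7.38/4.29 ≈ 1.720 → |1.720 − 1.667| = 0.053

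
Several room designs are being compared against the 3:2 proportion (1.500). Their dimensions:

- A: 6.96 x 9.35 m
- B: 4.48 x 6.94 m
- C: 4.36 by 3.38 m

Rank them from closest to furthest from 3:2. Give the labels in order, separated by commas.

Ratios: A = 9.35 / 6.96 ≈ 1.343; B = 6.94 / 4.48 ≈ 1.549; C = 4.36 / 3.38 ≈ 1.290.
|Δ from 1.500|: A 0.157; B 0.049; C 0.210.

B, A, C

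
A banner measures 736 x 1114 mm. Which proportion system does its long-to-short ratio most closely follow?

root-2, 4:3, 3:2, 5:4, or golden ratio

Ratio = 1114 / 736 ≈ 1.514.
Distances: root-2 1.414 (Δ 0.100); 4:3 1.333 (Δ 0.181); 3:2 1.500 (Δ 0.014); 5:4 1.250 (Δ 0.264); golden ratio 1.618 (Δ 0.104).

3:2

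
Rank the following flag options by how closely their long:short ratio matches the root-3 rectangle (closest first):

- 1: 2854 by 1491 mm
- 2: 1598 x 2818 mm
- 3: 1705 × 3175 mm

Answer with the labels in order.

1: 2854/1491 ≈ 1.914 → |1.914 − 1.732| = 0.182
2: 2818/1598 ≈ 1.763 → |1.763 − 1.732| = 0.031
3: 3175/1705 ≈ 1.862 → |1.862 − 1.732| = 0.130

2, 3, 1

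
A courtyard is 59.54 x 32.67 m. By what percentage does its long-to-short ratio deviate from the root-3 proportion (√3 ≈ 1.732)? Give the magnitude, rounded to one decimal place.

5.2%

Ratio = 59.54 / 32.67 ≈ 1.8225.
Ideal root-3 ≈ 1.7321. |1.8225 − 1.7321| / 1.7321 ≈ 5.22% → 5.2%.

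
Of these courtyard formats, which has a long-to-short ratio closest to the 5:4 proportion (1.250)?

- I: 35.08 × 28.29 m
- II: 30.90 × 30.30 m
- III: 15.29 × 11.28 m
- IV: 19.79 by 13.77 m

I

Target 5:4 ≈ 1.250.
I: 1.240 (Δ0.010)  II: 1.020 (Δ0.230)  III: 1.355 (Δ0.105)  IV: 1.437 (Δ0.187)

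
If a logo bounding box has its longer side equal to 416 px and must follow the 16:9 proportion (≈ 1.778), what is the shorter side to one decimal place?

16:9 ≈ 1.77778.
Shorter side = 416 ÷ 1.77778 ≈ 234.000 → 234.0 px.

234.0 px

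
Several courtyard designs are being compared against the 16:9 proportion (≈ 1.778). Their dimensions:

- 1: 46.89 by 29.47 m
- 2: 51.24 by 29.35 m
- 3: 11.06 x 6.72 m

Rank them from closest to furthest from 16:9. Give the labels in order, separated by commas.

2, 3, 1

1: 46.89/29.47 ≈ 1.591 → |1.591 − 1.778| = 0.187
2: 51.24/29.35 ≈ 1.746 → |1.746 − 1.778| = 0.032
3: 11.06/6.72 ≈ 1.646 → |1.646 − 1.778| = 0.132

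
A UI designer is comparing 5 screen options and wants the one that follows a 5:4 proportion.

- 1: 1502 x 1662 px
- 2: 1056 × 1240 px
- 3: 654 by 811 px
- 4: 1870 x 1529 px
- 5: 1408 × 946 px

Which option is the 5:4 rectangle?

Ratios (long/short): 1 ≈ 1.107; 2 ≈ 1.174; 3 ≈ 1.240; 4 ≈ 1.223; 5 ≈ 1.488.
5:4 ≈ 1.250; option 3 is nearest (Δ 0.010).

3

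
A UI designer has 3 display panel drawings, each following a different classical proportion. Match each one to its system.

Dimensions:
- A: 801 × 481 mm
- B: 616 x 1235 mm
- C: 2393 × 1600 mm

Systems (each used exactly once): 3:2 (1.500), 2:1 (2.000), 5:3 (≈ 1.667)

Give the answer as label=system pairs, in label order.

A = 801/481 ≈ 1.665 → 5:3 (1.667)
B = 1235/616 ≈ 2.005 → 2:1 (2.000)
C = 2393/1600 ≈ 1.496 → 3:2 (1.500)

A=5:3, B=2:1, C=3:2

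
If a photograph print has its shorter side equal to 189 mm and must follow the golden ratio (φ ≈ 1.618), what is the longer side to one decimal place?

golden ratio ≈ 1.61803.
Longer side = 189 × 1.61803 ≈ 305.808 → 305.8 mm.

305.8 mm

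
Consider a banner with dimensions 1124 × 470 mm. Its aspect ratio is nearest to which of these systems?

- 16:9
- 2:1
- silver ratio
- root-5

silver ratio

Ratio = 1124 / 470 ≈ 2.391.
Distances: 16:9 1.778 (Δ 0.613); 2:1 2.000 (Δ 0.391); silver ratio 2.414 (Δ 0.023); root-5 2.236 (Δ 0.155).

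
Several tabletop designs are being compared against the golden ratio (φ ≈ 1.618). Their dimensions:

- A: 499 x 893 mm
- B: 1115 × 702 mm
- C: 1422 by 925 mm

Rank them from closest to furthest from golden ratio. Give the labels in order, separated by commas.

Ratios: A = 893 / 499 ≈ 1.790; B = 1115 / 702 ≈ 1.588; C = 1422 / 925 ≈ 1.537.
|Δ from 1.618|: A 0.172; B 0.030; C 0.081.

B, C, A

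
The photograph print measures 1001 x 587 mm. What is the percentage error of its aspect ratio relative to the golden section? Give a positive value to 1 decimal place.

Ratio = 1001 / 587 ≈ 1.7053.
Ideal golden ratio ≈ 1.6180. |1.7053 − 1.6180| / 1.6180 ≈ 5.40% → 5.4%.

5.4%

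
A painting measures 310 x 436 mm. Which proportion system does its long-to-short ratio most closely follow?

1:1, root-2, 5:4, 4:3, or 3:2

436/310 ≈ 1.406. Nearest candidates are root-2 (1.414, off by 0.008) and 4:3 (1.333, off by 0.073).

root-2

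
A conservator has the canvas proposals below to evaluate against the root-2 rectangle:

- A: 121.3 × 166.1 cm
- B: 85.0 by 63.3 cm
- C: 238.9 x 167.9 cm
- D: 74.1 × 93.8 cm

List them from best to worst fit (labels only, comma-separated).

A: 166.1/121.3 ≈ 1.369 → |1.369 − 1.414| = 0.045
B: 85.0/63.3 ≈ 1.343 → |1.343 − 1.414| = 0.071
C: 238.9/167.9 ≈ 1.423 → |1.423 − 1.414| = 0.009
D: 93.8/74.1 ≈ 1.266 → |1.266 − 1.414| = 0.148

C, A, B, D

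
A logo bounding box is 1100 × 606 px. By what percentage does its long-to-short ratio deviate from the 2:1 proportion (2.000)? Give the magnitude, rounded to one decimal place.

Ratio = 1100 / 606 ≈ 1.8152.
Ideal 2:1 = 2.0000. |1.8152 − 2.0000| / 2.0000 ≈ 9.24% → 9.2%.

9.2%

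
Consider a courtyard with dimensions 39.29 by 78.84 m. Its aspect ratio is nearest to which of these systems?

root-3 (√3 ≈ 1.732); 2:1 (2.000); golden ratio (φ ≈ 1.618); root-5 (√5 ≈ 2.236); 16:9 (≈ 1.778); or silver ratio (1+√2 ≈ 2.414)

Ratio = 78.84 / 39.29 ≈ 2.007.
Distances: root-3 1.732 (Δ 0.275); 2:1 2.000 (Δ 0.007); golden ratio 1.618 (Δ 0.389); root-5 2.236 (Δ 0.229); 16:9 1.778 (Δ 0.229); silver ratio 2.414 (Δ 0.407).

2:1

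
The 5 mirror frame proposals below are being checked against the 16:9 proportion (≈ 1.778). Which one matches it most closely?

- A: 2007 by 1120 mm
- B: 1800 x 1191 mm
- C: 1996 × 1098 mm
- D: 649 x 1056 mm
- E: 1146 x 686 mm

A

Ratios (long/short): A ≈ 1.792; B ≈ 1.511; C ≈ 1.818; D ≈ 1.627; E ≈ 1.671.
16:9 ≈ 1.778; option A is nearest (Δ 0.014).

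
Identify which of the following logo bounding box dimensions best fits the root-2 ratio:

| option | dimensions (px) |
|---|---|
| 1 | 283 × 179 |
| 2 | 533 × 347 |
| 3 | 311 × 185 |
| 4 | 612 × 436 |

Target root-2 ≈ 1.414.
1: 1.581 (Δ0.167)  2: 1.536 (Δ0.122)  3: 1.681 (Δ0.267)  4: 1.404 (Δ0.010)

4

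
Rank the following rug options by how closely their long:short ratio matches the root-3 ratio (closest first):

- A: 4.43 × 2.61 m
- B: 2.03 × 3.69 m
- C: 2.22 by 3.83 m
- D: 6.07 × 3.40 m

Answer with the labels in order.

C, A, D, B

Ratios: A = 4.43 / 2.61 ≈ 1.697; B = 3.69 / 2.03 ≈ 1.818; C = 3.83 / 2.22 ≈ 1.725; D = 6.07 / 3.40 ≈ 1.785.
|Δ from 1.732|: A 0.035; B 0.086; C 0.007; D 0.053.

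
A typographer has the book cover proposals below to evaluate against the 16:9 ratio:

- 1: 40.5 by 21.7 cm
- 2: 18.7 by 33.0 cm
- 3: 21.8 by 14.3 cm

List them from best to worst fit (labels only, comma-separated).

1: 40.5/21.7 ≈ 1.866 → |1.866 − 1.778| = 0.088
2: 33.0/18.7 ≈ 1.765 → |1.765 − 1.778| = 0.013
3: 21.8/14.3 ≈ 1.524 → |1.524 − 1.778| = 0.254

2, 1, 3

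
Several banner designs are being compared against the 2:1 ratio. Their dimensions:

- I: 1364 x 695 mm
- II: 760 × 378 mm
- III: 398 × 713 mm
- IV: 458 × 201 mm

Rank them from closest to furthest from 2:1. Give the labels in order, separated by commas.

II, I, III, IV

I: 1364/695 ≈ 1.963 → |1.963 − 2.000| = 0.037
II: 760/378 ≈ 2.011 → |2.011 − 2.000| = 0.011
III: 713/398 ≈ 1.791 → |1.791 − 2.000| = 0.209
IV: 458/201 ≈ 2.279 → |2.279 − 2.000| = 0.279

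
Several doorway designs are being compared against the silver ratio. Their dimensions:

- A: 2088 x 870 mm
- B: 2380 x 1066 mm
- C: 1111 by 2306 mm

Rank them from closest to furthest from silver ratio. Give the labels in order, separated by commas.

A: 2088/870 ≈ 2.400 → |2.400 − 2.414| = 0.014
B: 2380/1066 ≈ 2.233 → |2.233 − 2.414| = 0.181
C: 2306/1111 ≈ 2.076 → |2.076 − 2.414| = 0.338

A, B, C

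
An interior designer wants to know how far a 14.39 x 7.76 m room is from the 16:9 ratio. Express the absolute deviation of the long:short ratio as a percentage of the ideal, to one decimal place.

Ratio = 14.39 / 7.76 ≈ 1.8544.
Ideal 16:9 ≈ 1.7778. |1.8544 − 1.7778| / 1.7778 ≈ 4.31% → 4.3%.

4.3%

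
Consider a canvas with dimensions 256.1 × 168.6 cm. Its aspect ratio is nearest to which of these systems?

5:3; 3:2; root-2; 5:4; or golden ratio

256.1/168.6 ≈ 1.519. Nearest candidates are 3:2 (1.500, off by 0.019) and golden ratio (1.618, off by 0.099).

3:2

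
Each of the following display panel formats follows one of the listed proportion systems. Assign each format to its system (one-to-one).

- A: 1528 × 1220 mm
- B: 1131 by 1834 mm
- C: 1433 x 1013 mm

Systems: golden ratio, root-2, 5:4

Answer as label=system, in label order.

A=5:4, B=golden ratio, C=root-2

Ratios: A ≈ 1.252; B ≈ 1.622; C ≈ 1.415.
Targets: golden ratio ≈ 1.618; root-2 ≈ 1.414; 5:4 ≈ 1.250.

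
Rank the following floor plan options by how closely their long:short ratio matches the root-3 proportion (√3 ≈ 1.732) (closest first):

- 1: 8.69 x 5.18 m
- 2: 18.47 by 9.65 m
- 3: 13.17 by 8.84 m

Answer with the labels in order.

Ratios: 1 = 8.69 / 5.18 ≈ 1.678; 2 = 18.47 / 9.65 ≈ 1.914; 3 = 13.17 / 8.84 ≈ 1.490.
|Δ from 1.732|: 1 0.054; 2 0.182; 3 0.242.

1, 2, 3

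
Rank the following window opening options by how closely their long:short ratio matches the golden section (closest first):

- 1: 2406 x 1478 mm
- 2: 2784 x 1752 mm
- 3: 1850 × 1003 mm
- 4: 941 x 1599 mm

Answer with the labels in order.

1, 2, 4, 3

Ratios: 1 = 2406 / 1478 ≈ 1.628; 2 = 2784 / 1752 ≈ 1.589; 3 = 1850 / 1003 ≈ 1.844; 4 = 1599 / 941 ≈ 1.699.
|Δ from 1.618|: 1 0.010; 2 0.029; 3 0.226; 4 0.081.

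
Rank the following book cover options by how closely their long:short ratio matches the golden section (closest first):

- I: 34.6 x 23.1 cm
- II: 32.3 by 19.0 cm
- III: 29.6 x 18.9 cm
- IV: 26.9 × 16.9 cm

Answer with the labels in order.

IV, III, II, I

Ratios: I = 34.6 / 23.1 ≈ 1.498; II = 32.3 / 19.0 ≈ 1.700; III = 29.6 / 18.9 ≈ 1.566; IV = 26.9 / 16.9 ≈ 1.592.
|Δ from 1.618|: I 0.120; II 0.082; III 0.052; IV 0.026.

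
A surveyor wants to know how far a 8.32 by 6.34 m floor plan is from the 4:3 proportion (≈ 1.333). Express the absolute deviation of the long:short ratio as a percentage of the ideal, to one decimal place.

1.6%

Ratio = 8.32 / 6.34 ≈ 1.3123.
Ideal 4:3 ≈ 1.3333. |1.3123 − 1.3333| / 1.3333 ≈ 1.58% → 1.6%.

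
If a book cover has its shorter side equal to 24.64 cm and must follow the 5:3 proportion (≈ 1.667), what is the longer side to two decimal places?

41.07 cm

5:3 ≈ 1.66667.
Longer side = 24.64 × 1.66667 ≈ 41.0667 → 41.07 cm.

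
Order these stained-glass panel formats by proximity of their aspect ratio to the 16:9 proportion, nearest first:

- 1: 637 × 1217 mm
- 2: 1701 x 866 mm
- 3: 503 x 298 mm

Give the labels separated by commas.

3, 1, 2

Ratios: 1 = 1217 / 637 ≈ 1.911; 2 = 1701 / 866 ≈ 1.964; 3 = 503 / 298 ≈ 1.688.
|Δ from 1.778|: 1 0.133; 2 0.186; 3 0.090.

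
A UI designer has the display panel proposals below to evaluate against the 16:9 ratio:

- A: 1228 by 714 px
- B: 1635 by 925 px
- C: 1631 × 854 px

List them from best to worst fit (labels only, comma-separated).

B, A, C

A: 1228/714 ≈ 1.720 → |1.720 − 1.778| = 0.058
B: 1635/925 ≈ 1.768 → |1.768 − 1.778| = 0.010
C: 1631/854 ≈ 1.910 → |1.910 − 1.778| = 0.132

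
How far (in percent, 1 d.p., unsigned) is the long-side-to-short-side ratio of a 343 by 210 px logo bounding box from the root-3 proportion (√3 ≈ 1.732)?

Ratio = 343 / 210 ≈ 1.6333.
Ideal root-3 ≈ 1.7321. |1.6333 − 1.7321| / 1.7321 ≈ 5.70% → 5.7%.

5.7%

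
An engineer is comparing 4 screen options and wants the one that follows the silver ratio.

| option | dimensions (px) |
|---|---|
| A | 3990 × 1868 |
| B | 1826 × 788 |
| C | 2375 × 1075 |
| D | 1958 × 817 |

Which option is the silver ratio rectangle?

Target silver ratio ≈ 2.414.
A: 2.136 (Δ0.278)  B: 2.317 (Δ0.097)  C: 2.209 (Δ0.205)  D: 2.397 (Δ0.017)

D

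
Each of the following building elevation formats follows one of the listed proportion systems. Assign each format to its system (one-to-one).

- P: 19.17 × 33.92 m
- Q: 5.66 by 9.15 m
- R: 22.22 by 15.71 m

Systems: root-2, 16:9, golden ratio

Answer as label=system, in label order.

P=16:9, Q=golden ratio, R=root-2

Ratios: P ≈ 1.769; Q ≈ 1.617; R ≈ 1.414.
Targets: root-2 ≈ 1.414; 16:9 ≈ 1.778; golden ratio ≈ 1.618.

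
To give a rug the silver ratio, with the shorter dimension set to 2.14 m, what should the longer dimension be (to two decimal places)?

silver ratio ≈ 2.41421.
Longer side = 2.14 × 2.41421 ≈ 5.1664 → 5.17 m.

5.17 m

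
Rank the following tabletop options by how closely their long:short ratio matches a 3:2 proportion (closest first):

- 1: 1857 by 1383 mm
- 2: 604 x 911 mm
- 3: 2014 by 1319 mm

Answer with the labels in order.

2, 3, 1

1: 1857/1383 ≈ 1.343 → |1.343 − 1.500| = 0.157
2: 911/604 ≈ 1.508 → |1.508 − 1.500| = 0.008
3: 2014/1319 ≈ 1.527 → |1.527 − 1.500| = 0.027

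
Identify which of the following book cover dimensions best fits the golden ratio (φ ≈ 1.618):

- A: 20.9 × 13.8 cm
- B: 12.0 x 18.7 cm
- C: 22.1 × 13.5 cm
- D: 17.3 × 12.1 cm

Ratios (long/short): A ≈ 1.514; B ≈ 1.558; C ≈ 1.637; D ≈ 1.430.
golden ratio ≈ 1.618; option C is nearest (Δ 0.019).

C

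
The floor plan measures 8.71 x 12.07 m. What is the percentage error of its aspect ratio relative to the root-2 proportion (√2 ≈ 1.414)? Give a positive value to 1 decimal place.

Ratio = 12.07 / 8.71 ≈ 1.3858.
Ideal root-2 ≈ 1.4142. |1.3858 − 1.4142| / 1.4142 ≈ 2.01% → 2.0%.

2.0%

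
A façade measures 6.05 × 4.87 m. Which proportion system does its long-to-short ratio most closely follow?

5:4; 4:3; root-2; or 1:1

5:4

6.05/4.87 ≈ 1.242. Nearest candidates are 5:4 (1.250, off by 0.008) and 4:3 (1.333, off by 0.091).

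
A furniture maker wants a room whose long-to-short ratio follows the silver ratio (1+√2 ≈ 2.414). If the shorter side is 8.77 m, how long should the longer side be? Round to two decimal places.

silver ratio ≈ 2.41421.
Longer side = 8.77 × 2.41421 ≈ 21.1726 → 21.17 m.

21.17 m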